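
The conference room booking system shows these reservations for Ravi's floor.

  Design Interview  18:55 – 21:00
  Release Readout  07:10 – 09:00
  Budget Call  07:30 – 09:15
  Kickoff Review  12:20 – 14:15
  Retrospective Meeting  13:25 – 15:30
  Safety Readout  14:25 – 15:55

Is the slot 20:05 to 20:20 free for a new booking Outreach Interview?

No — it overlaps Design Interview

Release Readout: ends 09:00 at or before Outreach Interview starts 20:05 → clear.
Budget Call: ends 09:15 at or before Outreach Interview starts 20:05 → clear.
Kickoff Review: ends 14:15 at or before Outreach Interview starts 20:05 → clear.
Retrospective Meeting: ends 15:30 at or before Outreach Interview starts 20:05 → clear.
Safety Readout: ends 15:55 at or before Outreach Interview starts 20:05 → clear.
Design Interview: starts 18:55 before Outreach Interview ends 20:20, and ends 21:00 after Outreach Interview starts 20:05 → overlap.
Outreach Interview overlaps Design Interview.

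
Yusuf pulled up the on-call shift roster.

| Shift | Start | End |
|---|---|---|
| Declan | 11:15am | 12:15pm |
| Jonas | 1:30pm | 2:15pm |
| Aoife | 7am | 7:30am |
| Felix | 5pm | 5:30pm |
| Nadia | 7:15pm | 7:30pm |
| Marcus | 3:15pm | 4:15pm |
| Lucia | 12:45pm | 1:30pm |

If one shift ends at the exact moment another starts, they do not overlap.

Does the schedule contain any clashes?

Sorted by start: Aoife, Declan, Lucia, Jonas, Marcus, Felix, Nadia.
Declan starts after Aoife ends — done with Aoife.
Lucia starts after Declan ends — done with Declan.
Jonas starts exactly when Lucia ends (back-to-back, no overlap) — done with Lucia.
Marcus starts after Jonas ends — done with Jonas.
Felix starts after Marcus ends — done with Marcus.
Nadia starts after Felix ends.
Every pair is clear; the schedule has no overlaps.

No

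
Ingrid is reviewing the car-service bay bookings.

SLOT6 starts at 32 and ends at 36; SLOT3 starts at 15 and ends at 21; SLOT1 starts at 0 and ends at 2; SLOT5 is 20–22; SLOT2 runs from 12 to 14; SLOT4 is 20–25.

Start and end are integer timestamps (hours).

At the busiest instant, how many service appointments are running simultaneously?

3

Walk through starts and ends in time order (an end at T is processed before a start at T):
0 start SLOT1 → 1
2 end SLOT1 → 0
12 start SLOT2 → 1
14 end SLOT2 → 0
15 start SLOT3 → 1
20 start SLOT4 → 2
20 start SLOT5 → 3
21 end SLOT3 → 2
22 end SLOT5 → 1
25 end SLOT4 → 0
32 start SLOT6 → 1
36 end SLOT6 → 0
Peak is 3, at 20 (SLOT3, SLOT4, SLOT5).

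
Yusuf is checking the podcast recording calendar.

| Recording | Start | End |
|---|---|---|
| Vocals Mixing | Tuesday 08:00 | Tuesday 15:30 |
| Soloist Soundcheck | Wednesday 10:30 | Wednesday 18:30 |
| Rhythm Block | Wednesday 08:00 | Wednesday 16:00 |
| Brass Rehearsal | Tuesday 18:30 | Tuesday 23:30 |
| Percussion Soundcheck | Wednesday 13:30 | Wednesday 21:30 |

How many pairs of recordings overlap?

3

Check each pair: they overlap iff neither finishes before the other starts.
Sorted by start: Vocals Mixing, Brass Rehearsal, Rhythm Block, Soloist Soundcheck, Percussion Soundcheck.
Brass Rehearsal starts after Vocals Mixing ends; Vocals Mixing is clear from here.
Rhythm Block starts after Brass Rehearsal ends; Brass Rehearsal is clear from here.
Soloist Soundcheck starts before Rhythm Block ends → Rhythm Block and Soloist Soundcheck overlap.
Percussion Soundcheck starts before Rhythm Block ends → Rhythm Block and Percussion Soundcheck overlap.
Percussion Soundcheck starts before Soloist Soundcheck ends → Soloist Soundcheck and Percussion Soundcheck overlap.
Overlapping pairs: Percussion Soundcheck & Rhythm Block, Percussion Soundcheck & Soloist Soundcheck, Rhythm Block & Soloist Soundcheck — 3 in total.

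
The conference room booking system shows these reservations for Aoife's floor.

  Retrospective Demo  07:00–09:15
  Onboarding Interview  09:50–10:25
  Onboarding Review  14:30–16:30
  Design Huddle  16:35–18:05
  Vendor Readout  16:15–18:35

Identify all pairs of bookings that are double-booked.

Design Huddle & Vendor Readout, Onboarding Review & Vendor Readout

Two intervals overlap when each starts before the other ends.
Sorted by start: Retrospective Demo, Onboarding Interview, Onboarding Review, Vendor Readout, Design Huddle.
Onboarding Interview starts after Retrospective Demo ends, so nothing later overlaps Retrospective Demo either.
Onboarding Review starts after Onboarding Interview ends, so nothing later overlaps Onboarding Interview either.
Vendor Readout starts before Onboarding Review ends → Onboarding Review and Vendor Readout overlap.
Design Huddle starts after Onboarding Review ends.
Design Huddle starts before Vendor Readout ends → Vendor Readout and Design Huddle overlap.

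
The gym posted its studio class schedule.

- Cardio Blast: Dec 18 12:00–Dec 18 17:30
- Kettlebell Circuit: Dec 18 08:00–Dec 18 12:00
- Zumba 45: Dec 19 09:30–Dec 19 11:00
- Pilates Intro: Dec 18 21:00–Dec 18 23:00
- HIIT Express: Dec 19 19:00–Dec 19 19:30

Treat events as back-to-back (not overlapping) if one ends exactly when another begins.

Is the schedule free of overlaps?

Sorted by start: Kettlebell Circuit, Cardio Blast, Pilates Intro, Zumba 45, HIIT Express.
Cardio Blast starts exactly when Kettlebell Circuit ends (back-to-back, no overlap), so Kettlebell Circuit has no further overlaps.
Pilates Intro starts after Cardio Blast ends, so Cardio Blast has no further overlaps.
Zumba 45 starts after Pilates Intro ends, so Pilates Intro has no further overlaps.
HIIT Express starts after Zumba 45 ends.
Every pair is clear; the schedule has no overlaps.

Yes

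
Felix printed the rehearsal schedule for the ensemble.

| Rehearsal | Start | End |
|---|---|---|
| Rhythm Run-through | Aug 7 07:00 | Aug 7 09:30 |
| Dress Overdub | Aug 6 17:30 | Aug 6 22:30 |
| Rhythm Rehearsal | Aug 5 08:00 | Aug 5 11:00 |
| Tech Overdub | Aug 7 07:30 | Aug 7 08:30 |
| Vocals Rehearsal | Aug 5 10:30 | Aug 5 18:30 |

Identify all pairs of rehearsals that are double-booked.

Sorted by start: Rhythm Rehearsal, Vocals Rehearsal, Dress Overdub, Rhythm Run-through, Tech Overdub.
Vocals Rehearsal starts before Rhythm Rehearsal ends → Rhythm Rehearsal and Vocals Rehearsal overlap.
Dress Overdub starts after Rhythm Rehearsal ends — done with Rhythm Rehearsal.
Dress Overdub starts after Vocals Rehearsal ends — done with Vocals Rehearsal.
Rhythm Run-through starts after Dress Overdub ends — done with Dress Overdub.
Tech Overdub starts before Rhythm Run-through ends → Rhythm Run-through and Tech Overdub overlap.

Rhythm Rehearsal & Vocals Rehearsal, Rhythm Run-through & Tech Overdub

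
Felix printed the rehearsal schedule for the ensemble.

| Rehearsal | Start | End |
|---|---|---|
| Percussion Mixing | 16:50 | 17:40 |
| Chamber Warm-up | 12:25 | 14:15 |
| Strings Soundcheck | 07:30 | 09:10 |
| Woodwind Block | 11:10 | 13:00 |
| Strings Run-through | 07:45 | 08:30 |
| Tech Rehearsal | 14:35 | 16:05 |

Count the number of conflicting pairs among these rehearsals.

Sorted by start: Strings Soundcheck, Strings Run-through, Woodwind Block, Chamber Warm-up, Tech Rehearsal, Percussion Mixing.
Strings Run-through starts before Strings Soundcheck ends → Strings Soundcheck and Strings Run-through overlap.
Woodwind Block starts after Strings Soundcheck ends, so Strings Soundcheck has no further overlaps.
Woodwind Block starts after Strings Run-through ends, so Strings Run-through has no further overlaps.
Chamber Warm-up starts before Woodwind Block ends → Woodwind Block and Chamber Warm-up overlap.
Tech Rehearsal starts after Woodwind Block ends, so Woodwind Block has no further overlaps.
Tech Rehearsal starts after Chamber Warm-up ends, so Chamber Warm-up has no further overlaps.
Percussion Mixing starts after Tech Rehearsal ends.
Overlapping pairs: Chamber Warm-up & Woodwind Block, Strings Run-through & Strings Soundcheck — 2 in total.

2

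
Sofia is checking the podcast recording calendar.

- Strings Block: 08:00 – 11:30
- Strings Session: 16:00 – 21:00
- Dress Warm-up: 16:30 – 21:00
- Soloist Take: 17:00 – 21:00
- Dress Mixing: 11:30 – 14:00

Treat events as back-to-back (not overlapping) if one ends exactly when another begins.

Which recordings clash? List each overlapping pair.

Dress Warm-up & Soloist Take, Dress Warm-up & Strings Session, Soloist Take & Strings Session

Two intervals overlap when each starts before the other ends.
Sorted by start: Strings Block, Dress Mixing, Strings Session, Dress Warm-up, Soloist Take.
Dress Mixing starts exactly when Strings Block ends (back-to-back, no overlap); Strings Block is clear from here.
Strings Session starts after Dress Mixing ends; Dress Mixing is clear from here.
Dress Warm-up starts before Strings Session ends → Strings Session and Dress Warm-up overlap.
Soloist Take starts before Strings Session ends → Strings Session and Soloist Take overlap.
Soloist Take starts before Dress Warm-up ends → Dress Warm-up and Soloist Take overlap.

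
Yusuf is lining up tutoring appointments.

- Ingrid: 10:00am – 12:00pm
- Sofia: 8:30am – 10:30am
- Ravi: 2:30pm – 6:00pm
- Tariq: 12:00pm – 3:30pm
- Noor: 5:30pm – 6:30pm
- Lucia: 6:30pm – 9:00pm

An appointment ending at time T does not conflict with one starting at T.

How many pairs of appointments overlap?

3

Check each pair: they overlap iff neither finishes before the other starts.
Sorted by start: Sofia, Ingrid, Tariq, Ravi, Noor, Lucia.
Ingrid starts before Sofia ends → Sofia and Ingrid overlap.
Tariq starts after Sofia ends — done with Sofia.
Tariq starts exactly when Ingrid ends (back-to-back, no overlap) — done with Ingrid.
Ravi starts before Tariq ends → Tariq and Ravi overlap.
Noor starts after Tariq ends — done with Tariq.
Noor starts before Ravi ends → Ravi and Noor overlap.
Lucia starts after Ravi ends.
Lucia starts exactly when Noor ends (back-to-back, no overlap).
Overlapping pairs: Ingrid & Sofia, Noor & Ravi, Ravi & Tariq — 3 in total.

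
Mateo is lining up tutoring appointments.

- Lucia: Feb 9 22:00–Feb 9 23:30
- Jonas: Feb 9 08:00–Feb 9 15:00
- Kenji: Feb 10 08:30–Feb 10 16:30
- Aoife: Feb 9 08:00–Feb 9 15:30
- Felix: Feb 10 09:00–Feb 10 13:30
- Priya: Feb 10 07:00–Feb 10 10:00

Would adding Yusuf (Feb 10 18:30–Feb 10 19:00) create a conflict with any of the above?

No — it doesn't clash with anything

Jonas: ends Feb 9 15:00 at or before Yusuf starts Feb 10 18:30 → clear.
Aoife: ends Feb 9 15:30 at or before Yusuf starts Feb 10 18:30 → clear.
Lucia: ends Feb 9 23:30 at or before Yusuf starts Feb 10 18:30 → clear.
Priya: ends Feb 10 10:00 at or before Yusuf starts Feb 10 18:30 → clear.
Kenji: ends Feb 10 16:30 at or before Yusuf starts Feb 10 18:30 → clear.
Felix: ends Feb 10 13:30 at or before Yusuf starts Feb 10 18:30 → clear.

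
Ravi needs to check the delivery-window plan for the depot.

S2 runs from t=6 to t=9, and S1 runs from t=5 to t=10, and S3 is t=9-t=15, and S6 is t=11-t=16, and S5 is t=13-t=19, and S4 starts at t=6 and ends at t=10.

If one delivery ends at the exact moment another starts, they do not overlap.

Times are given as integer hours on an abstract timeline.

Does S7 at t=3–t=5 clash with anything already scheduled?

No — it doesn't clash with anything

S1: starts t=5 at or after S7 ends t=5 → clear.
S2: starts t=6 at or after S7 ends t=5 → clear.
S4: starts t=6 at or after S7 ends t=5 → clear.
S3: starts t=9 at or after S7 ends t=5 → clear.
S6: starts t=11 at or after S7 ends t=5 → clear.
S5: starts t=13 at or after S7 ends t=5 → clear.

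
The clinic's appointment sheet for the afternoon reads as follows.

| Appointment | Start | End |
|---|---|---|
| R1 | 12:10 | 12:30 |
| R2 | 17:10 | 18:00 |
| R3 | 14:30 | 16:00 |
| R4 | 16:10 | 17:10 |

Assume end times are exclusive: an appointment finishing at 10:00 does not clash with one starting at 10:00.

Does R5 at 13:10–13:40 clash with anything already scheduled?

No — it doesn't clash with anything

R1: ends 12:30 at or before R5 starts 13:10 → clear.
R3: starts 14:30 at or after R5 ends 13:40 → clear.
R4: starts 16:10 at or after R5 ends 13:40 → clear.
R2: starts 17:10 at or after R5 ends 13:40 → clear.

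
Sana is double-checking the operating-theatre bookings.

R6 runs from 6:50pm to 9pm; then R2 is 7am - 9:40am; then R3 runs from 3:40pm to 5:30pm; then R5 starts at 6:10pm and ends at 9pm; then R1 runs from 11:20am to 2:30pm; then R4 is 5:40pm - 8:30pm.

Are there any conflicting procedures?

Check each pair: they overlap iff neither finishes before the other starts.
Sorted by start: R2, R1, R3, R4, R5, R6.
R1 starts after R2 ends — done with R2.
R3 starts after R1 ends — done with R1.
R4 starts after R3 ends — done with R3.
R5 starts before R4 ends → R4 and R5 overlap.
That's a conflict, so the schedule is not conflict-free.

Yes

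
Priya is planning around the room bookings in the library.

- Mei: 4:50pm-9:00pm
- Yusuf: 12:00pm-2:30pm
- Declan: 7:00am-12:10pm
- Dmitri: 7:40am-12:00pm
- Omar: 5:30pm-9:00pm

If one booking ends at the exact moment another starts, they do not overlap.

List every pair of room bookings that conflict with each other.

Sorted by start: Declan, Dmitri, Yusuf, Mei, Omar.
Dmitri starts before Declan ends → Declan and Dmitri overlap.
Yusuf starts before Declan ends → Declan and Yusuf overlap.
Mei starts after Declan ends, so Declan has no further overlaps.
Yusuf starts exactly when Dmitri ends (back-to-back, no overlap), so Dmitri has no further overlaps.
Mei starts after Yusuf ends, so Yusuf has no further overlaps.
Omar starts before Mei ends → Mei and Omar overlap.

Declan & Dmitri, Declan & Yusuf, Mei & Omar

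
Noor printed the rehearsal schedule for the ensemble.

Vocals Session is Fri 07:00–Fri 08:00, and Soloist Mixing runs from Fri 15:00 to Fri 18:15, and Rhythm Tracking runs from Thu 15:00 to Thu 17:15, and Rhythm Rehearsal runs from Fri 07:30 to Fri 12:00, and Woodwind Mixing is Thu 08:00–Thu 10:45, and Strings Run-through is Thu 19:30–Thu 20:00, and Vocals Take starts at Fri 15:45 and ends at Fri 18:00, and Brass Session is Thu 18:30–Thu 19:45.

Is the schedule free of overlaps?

Sorted by start: Woodwind Mixing, Rhythm Tracking, Brass Session, Strings Run-through, Vocals Session, Rhythm Rehearsal, Soloist Mixing, Vocals Take.
Rhythm Tracking starts after Woodwind Mixing ends — done with Woodwind Mixing.
Brass Session starts after Rhythm Tracking ends — done with Rhythm Tracking.
Strings Run-through starts before Brass Session ends → Brass Session and Strings Run-through overlap.
That's a conflict, so the schedule is not conflict-free.

No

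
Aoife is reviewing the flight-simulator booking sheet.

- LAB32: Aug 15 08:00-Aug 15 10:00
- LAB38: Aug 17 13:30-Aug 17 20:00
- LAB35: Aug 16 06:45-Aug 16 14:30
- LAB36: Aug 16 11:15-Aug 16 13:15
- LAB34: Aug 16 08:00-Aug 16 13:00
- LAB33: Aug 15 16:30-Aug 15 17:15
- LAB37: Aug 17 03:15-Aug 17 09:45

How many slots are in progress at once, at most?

3

Sweep the timeline, counting +1 at each start and −1 at each end (ends before starts at a tie):
Aug 15 08:00 start LAB32 → 1
Aug 15 10:00 end LAB32 → 0
Aug 15 16:30 start LAB33 → 1
Aug 15 17:15 end LAB33 → 0
Aug 16 06:45 start LAB35 → 1
Aug 16 08:00 start LAB34 → 2
Aug 16 11:15 start LAB36 → 3
Aug 16 13:00 end LAB34 → 2
Aug 16 13:15 end LAB36 → 1
Aug 16 14:30 end LAB35 → 0
Aug 17 03:15 start LAB37 → 1
Aug 17 09:45 end LAB37 → 0
Aug 17 13:30 start LAB38 → 1
Aug 17 20:00 end LAB38 → 0
Peak is 3, at Aug 16 11:15 (LAB34, LAB35, LAB36).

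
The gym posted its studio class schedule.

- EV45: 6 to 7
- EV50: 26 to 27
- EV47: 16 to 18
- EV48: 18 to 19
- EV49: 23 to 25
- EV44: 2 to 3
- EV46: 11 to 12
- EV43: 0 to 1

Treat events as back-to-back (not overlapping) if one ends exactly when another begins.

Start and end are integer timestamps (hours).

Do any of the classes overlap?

Sorted by start: EV43, EV44, EV45, EV46, EV47, EV48, EV49, EV50.
EV44 starts after EV43 ends, so nothing later overlaps EV43 either.
EV45 starts after EV44 ends, so nothing later overlaps EV44 either.
EV46 starts after EV45 ends, so nothing later overlaps EV45 either.
EV47 starts after EV46 ends, so nothing later overlaps EV46 either.
EV48 starts exactly when EV47 ends (back-to-back, no overlap), so nothing later overlaps EV47 either.
EV49 starts after EV48 ends, so nothing later overlaps EV48 either.
EV50 starts after EV49 ends.
Every pair is clear; the schedule has no overlaps.

No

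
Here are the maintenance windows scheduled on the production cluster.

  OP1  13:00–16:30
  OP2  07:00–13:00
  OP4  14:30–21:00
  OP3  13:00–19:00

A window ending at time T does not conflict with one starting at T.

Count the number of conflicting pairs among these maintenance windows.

Sorted by start: OP2, OP1, OP3, OP4.
OP1 starts exactly when OP2 ends (back-to-back, no overlap) — done with OP2.
OP3 starts before OP1 ends → OP1 and OP3 overlap.
OP4 starts before OP1 ends → OP1 and OP4 overlap.
OP4 starts before OP3 ends → OP3 and OP4 overlap.
Overlapping pairs: OP1 & OP3, OP1 & OP4, OP3 & OP4 — 3 in total.

3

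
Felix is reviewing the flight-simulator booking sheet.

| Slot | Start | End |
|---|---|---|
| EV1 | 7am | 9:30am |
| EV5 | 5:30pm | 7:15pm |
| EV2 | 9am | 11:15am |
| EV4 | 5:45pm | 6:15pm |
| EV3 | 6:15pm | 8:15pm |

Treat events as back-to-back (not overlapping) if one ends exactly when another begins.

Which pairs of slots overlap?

EV1 & EV2, EV3 & EV5, EV4 & EV5

Sorted by start: EV1, EV2, EV5, EV4, EV3.
EV2 starts before EV1 ends → EV1 and EV2 overlap.
EV5 starts after EV1 ends, so EV1 has no further overlaps.
EV5 starts after EV2 ends, so EV2 has no further overlaps.
EV4 starts before EV5 ends → EV5 and EV4 overlap.
EV3 starts before EV5 ends → EV5 and EV3 overlap.
EV3 starts exactly when EV4 ends (back-to-back, no overlap).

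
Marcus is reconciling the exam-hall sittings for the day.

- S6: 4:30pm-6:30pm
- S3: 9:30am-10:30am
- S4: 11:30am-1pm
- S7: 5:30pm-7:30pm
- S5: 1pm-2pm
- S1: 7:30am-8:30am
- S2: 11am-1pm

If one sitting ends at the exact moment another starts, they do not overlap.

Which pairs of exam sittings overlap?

S2 & S4, S6 & S7

Sorted by start: S1, S3, S2, S4, S5, S6, S7.
S3 starts after S1 ends — done with S1.
S2 starts after S3 ends — done with S3.
S4 starts before S2 ends → S2 and S4 overlap.
S5 starts exactly when S2 ends (back-to-back, no overlap) — done with S2.
S5 starts exactly when S4 ends (back-to-back, no overlap) — done with S4.
S6 starts after S5 ends — done with S5.
S7 starts before S6 ends → S6 and S7 overlap.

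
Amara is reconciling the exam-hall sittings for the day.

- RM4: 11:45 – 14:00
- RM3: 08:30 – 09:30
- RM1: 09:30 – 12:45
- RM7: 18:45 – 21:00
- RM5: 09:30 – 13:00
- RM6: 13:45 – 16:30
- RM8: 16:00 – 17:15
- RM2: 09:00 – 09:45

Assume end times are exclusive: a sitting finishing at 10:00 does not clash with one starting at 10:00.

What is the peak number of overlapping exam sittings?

Walk through starts and ends in time order (an end at T is processed before a start at T):
08:30 start RM3 → 1
09:00 start RM2 → 2
09:30 end RM3 → 1
09:30 start RM1 → 2
09:30 start RM5 → 3
09:45 end RM2 → 2
11:45 start RM4 → 3
12:45 end RM1 → 2
13:00 end RM5 → 1
13:45 start RM6 → 2
14:00 end RM4 → 1
16:00 start RM8 → 2
16:30 end RM6 → 1
17:15 end RM8 → 0
18:45 start RM7 → 1
21:00 end RM7 → 0
Peak is 3, at 09:30 (RM1, RM2, RM5).

3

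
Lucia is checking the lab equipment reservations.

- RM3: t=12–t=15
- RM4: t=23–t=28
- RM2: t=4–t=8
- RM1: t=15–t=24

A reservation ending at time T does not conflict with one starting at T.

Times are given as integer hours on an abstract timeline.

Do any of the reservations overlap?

Yes

Sorted by start: RM2, RM3, RM1, RM4.
RM3 starts after RM2 ends, so RM2 has no further overlaps.
RM1 starts exactly when RM3 ends (back-to-back, no overlap), so RM3 has no further overlaps.
RM4 starts before RM1 ends → RM1 and RM4 overlap.
That's a conflict, so the schedule is not conflict-free.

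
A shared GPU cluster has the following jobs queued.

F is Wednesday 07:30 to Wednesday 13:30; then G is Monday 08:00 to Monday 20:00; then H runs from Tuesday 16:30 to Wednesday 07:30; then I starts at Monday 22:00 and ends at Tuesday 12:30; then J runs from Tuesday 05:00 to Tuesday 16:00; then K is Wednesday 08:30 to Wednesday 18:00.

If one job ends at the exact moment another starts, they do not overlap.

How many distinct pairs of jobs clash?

2

Sorted by start: G, I, J, H, F, K.
I starts after G ends, so G has no further overlaps.
J starts before I ends → I and J overlap.
H starts after I ends, so I has no further overlaps.
H starts after J ends, so J has no further overlaps.
F starts exactly when H ends (back-to-back, no overlap), so H has no further overlaps.
K starts before F ends → F and K overlap.
Overlapping pairs: F & K, I & J — 2 in total.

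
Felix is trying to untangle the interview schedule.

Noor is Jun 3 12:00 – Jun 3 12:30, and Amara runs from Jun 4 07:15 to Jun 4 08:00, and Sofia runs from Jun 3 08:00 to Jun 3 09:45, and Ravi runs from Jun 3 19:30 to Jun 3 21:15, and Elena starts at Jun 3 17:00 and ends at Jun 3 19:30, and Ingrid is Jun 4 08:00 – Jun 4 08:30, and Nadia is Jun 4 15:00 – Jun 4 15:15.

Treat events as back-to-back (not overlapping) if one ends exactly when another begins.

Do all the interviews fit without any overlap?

Yes

Two intervals overlap when each starts before the other ends.
Sorted by start: Sofia, Noor, Elena, Ravi, Amara, Ingrid, Nadia.
Noor starts after Sofia ends, so nothing later overlaps Sofia either.
Elena starts after Noor ends, so nothing later overlaps Noor either.
Ravi starts exactly when Elena ends (back-to-back, no overlap), so nothing later overlaps Elena either.
Amara starts after Ravi ends, so nothing later overlaps Ravi either.
Ingrid starts exactly when Amara ends (back-to-back, no overlap), so nothing later overlaps Amara either.
Nadia starts after Ingrid ends.
Every pair is clear; the schedule has no overlaps.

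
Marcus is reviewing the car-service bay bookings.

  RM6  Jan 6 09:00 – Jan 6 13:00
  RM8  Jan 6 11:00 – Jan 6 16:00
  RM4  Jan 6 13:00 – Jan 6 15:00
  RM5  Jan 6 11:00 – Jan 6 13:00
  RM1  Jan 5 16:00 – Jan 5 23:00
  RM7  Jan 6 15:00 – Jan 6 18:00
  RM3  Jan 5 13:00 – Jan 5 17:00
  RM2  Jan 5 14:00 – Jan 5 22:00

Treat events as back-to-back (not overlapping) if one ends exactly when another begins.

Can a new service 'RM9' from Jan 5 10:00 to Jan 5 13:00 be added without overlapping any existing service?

RM3: starts Jan 5 13:00 at or after RM9 ends Jan 5 13:00 → clear.
RM2: starts Jan 5 14:00 at or after RM9 ends Jan 5 13:00 → clear.
RM1: starts Jan 5 16:00 at or after RM9 ends Jan 5 13:00 → clear.
RM6: starts Jan 6 09:00 at or after RM9 ends Jan 5 13:00 → clear.
RM5: starts Jan 6 11:00 at or after RM9 ends Jan 5 13:00 → clear.
RM8: starts Jan 6 11:00 at or after RM9 ends Jan 5 13:00 → clear.
RM4: starts Jan 6 13:00 at or after RM9 ends Jan 5 13:00 → clear.
RM7: starts Jan 6 15:00 at or after RM9 ends Jan 5 13:00 → clear.

Yes — the slot is free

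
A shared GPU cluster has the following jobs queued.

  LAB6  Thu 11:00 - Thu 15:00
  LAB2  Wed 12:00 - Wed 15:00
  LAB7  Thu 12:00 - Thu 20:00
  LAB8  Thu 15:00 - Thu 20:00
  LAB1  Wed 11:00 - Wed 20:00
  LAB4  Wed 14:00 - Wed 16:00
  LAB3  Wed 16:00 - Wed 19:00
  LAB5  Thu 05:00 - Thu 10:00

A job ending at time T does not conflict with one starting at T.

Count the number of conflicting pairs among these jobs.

Sorted by start: LAB1, LAB2, LAB4, LAB3, LAB5, LAB6, LAB7, LAB8.
LAB2 starts before LAB1 ends → LAB1 and LAB2 overlap.
LAB4 starts before LAB1 ends → LAB1 and LAB4 overlap.
LAB3 starts before LAB1 ends → LAB1 and LAB3 overlap.
LAB5 starts after LAB1 ends; LAB1 is clear from here.
LAB4 starts before LAB2 ends → LAB2 and LAB4 overlap.
LAB3 starts after LAB2 ends; LAB2 is clear from here.
LAB3 starts exactly when LAB4 ends (back-to-back, no overlap); LAB4 is clear from here.
LAB5 starts after LAB3 ends; LAB3 is clear from here.
LAB6 starts after LAB5 ends; LAB5 is clear from here.
LAB7 starts before LAB6 ends → LAB6 and LAB7 overlap.
LAB8 starts exactly when LAB6 ends (back-to-back, no overlap).
LAB8 starts before LAB7 ends → LAB7 and LAB8 overlap.
Overlapping pairs: LAB1 & LAB2, LAB1 & LAB3, LAB1 & LAB4, LAB2 & LAB4, LAB6 & LAB7, LAB7 & LAB8 — 6 in total.

6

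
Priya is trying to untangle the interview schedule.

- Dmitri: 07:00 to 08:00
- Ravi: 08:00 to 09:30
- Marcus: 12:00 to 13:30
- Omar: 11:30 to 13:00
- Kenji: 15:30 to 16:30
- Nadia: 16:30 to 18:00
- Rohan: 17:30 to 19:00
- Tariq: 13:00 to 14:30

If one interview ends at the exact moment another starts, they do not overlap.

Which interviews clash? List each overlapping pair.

Marcus & Omar, Marcus & Tariq, Nadia & Rohan

Sorted by start: Dmitri, Ravi, Omar, Marcus, Tariq, Kenji, Nadia, Rohan.
Ravi starts exactly when Dmitri ends (back-to-back, no overlap), so Dmitri has no further overlaps.
Omar starts after Ravi ends, so Ravi has no further overlaps.
Marcus starts before Omar ends → Omar and Marcus overlap.
Tariq starts exactly when Omar ends (back-to-back, no overlap), so Omar has no further overlaps.
Tariq starts before Marcus ends → Marcus and Tariq overlap.
Kenji starts after Marcus ends, so Marcus has no further overlaps.
Kenji starts after Tariq ends, so Tariq has no further overlaps.
Nadia starts exactly when Kenji ends (back-to-back, no overlap), so Kenji has no further overlaps.
Rohan starts before Nadia ends → Nadia and Rohan overlap.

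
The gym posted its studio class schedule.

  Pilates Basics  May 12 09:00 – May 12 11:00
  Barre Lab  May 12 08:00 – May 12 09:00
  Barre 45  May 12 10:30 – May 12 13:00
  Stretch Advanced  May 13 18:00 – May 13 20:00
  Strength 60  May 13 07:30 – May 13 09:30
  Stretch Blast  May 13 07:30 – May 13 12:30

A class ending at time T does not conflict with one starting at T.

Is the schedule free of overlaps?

Check each pair: they overlap iff neither finishes before the other starts.
Sorted by start: Barre Lab, Pilates Basics, Barre 45, Strength 60, Stretch Blast, Stretch Advanced.
Pilates Basics starts exactly when Barre Lab ends (back-to-back, no overlap) — done with Barre Lab.
Barre 45 starts before Pilates Basics ends → Pilates Basics and Barre 45 overlap.
That's a conflict, so the schedule is not conflict-free.

No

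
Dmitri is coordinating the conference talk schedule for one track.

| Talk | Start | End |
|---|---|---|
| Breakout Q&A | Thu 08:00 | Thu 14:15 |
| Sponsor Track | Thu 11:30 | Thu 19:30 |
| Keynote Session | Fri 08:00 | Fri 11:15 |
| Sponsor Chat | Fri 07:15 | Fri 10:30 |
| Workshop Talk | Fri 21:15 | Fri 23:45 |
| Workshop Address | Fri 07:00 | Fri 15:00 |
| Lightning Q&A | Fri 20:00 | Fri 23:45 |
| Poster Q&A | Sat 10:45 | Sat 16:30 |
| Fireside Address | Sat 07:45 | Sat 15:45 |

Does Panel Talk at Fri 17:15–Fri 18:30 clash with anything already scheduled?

Breakout Q&A: ends Thu 14:15 at or before Panel Talk starts Fri 17:15 → clear.
Sponsor Track: ends Thu 19:30 at or before Panel Talk starts Fri 17:15 → clear.
Workshop Address: ends Fri 15:00 at or before Panel Talk starts Fri 17:15 → clear.
Sponsor Chat: ends Fri 10:30 at or before Panel Talk starts Fri 17:15 → clear.
Keynote Session: ends Fri 11:15 at or before Panel Talk starts Fri 17:15 → clear.
Lightning Q&A: starts Fri 20:00 at or after Panel Talk ends Fri 18:30 → clear.
Workshop Talk: starts Fri 21:15 at or after Panel Talk ends Fri 18:30 → clear.
Fireside Address: starts Sat 07:45 at or after Panel Talk ends Fri 18:30 → clear.
Poster Q&A: starts Sat 10:45 at or after Panel Talk ends Fri 18:30 → clear.

No — it doesn't clash with anything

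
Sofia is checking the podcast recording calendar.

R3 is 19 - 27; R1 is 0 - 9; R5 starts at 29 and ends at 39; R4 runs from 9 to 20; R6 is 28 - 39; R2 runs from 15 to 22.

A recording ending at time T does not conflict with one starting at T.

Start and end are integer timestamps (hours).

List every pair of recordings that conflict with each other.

Check each pair: they overlap iff neither finishes before the other starts.
Sorted by start: R1, R4, R2, R3, R6, R5.
R4 starts exactly when R1 ends (back-to-back, no overlap); R1 is clear from here.
R2 starts before R4 ends → R4 and R2 overlap.
R3 starts before R4 ends → R4 and R3 overlap.
R6 starts after R4 ends; R4 is clear from here.
R3 starts before R2 ends → R2 and R3 overlap.
R6 starts after R2 ends; R2 is clear from here.
R6 starts after R3 ends; R3 is clear from here.
R5 starts before R6 ends → R6 and R5 overlap.

R2 & R3, R2 & R4, R3 & R4, R5 & R6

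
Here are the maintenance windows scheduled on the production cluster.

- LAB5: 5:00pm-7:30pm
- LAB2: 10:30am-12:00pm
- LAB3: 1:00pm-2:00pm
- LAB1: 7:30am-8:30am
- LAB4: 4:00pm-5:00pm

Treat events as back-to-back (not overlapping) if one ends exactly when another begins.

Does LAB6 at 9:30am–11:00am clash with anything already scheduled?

Yes — it overlaps LAB2

LAB1: ends 8:30am at or before LAB6 starts 9:30am → clear.
LAB2: starts 10:30am before LAB6 ends 11:00am, and ends 12:00pm after LAB6 starts 9:30am → overlap.
LAB3: starts 1:00pm at or after LAB6 ends 11:00am → clear.
LAB4: starts 4:00pm at or after LAB6 ends 11:00am → clear.
LAB5: starts 5:00pm at or after LAB6 ends 11:00am → clear.
LAB6 overlaps LAB2.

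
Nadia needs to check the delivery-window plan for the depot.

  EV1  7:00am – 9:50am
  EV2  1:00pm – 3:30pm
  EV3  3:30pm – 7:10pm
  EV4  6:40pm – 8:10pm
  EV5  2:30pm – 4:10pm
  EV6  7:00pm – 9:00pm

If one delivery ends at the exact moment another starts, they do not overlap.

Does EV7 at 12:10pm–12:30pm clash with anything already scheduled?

No — it doesn't clash with anything

EV1: ends 9:50am at or before EV7 starts 12:10pm → clear.
EV2: starts 1:00pm at or after EV7 ends 12:30pm → clear.
EV5: starts 2:30pm at or after EV7 ends 12:30pm → clear.
EV3: starts 3:30pm at or after EV7 ends 12:30pm → clear.
EV4: starts 6:40pm at or after EV7 ends 12:30pm → clear.
EV6: starts 7:00pm at or after EV7 ends 12:30pm → clear.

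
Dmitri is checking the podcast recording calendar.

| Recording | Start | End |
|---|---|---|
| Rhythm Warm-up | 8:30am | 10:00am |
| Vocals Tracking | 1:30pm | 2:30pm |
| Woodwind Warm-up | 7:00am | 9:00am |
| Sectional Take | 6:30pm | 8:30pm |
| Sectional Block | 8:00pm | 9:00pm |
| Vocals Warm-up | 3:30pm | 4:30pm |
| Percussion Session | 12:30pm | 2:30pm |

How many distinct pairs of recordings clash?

3

Sorted by start: Woodwind Warm-up, Rhythm Warm-up, Percussion Session, Vocals Tracking, Vocals Warm-up, Sectional Take, Sectional Block.
Rhythm Warm-up starts before Woodwind Warm-up ends → Woodwind Warm-up and Rhythm Warm-up overlap.
Percussion Session starts after Woodwind Warm-up ends, so Woodwind Warm-up has no further overlaps.
Percussion Session starts after Rhythm Warm-up ends, so Rhythm Warm-up has no further overlaps.
Vocals Tracking starts before Percussion Session ends → Percussion Session and Vocals Tracking overlap.
Vocals Warm-up starts after Percussion Session ends, so Percussion Session has no further overlaps.
Vocals Warm-up starts after Vocals Tracking ends, so Vocals Tracking has no further overlaps.
Sectional Take starts after Vocals Warm-up ends, so Vocals Warm-up has no further overlaps.
Sectional Block starts before Sectional Take ends → Sectional Take and Sectional Block overlap.
Overlapping pairs: Percussion Session & Vocals Tracking, Rhythm Warm-up & Woodwind Warm-up, Sectional Block & Sectional Take — 3 in total.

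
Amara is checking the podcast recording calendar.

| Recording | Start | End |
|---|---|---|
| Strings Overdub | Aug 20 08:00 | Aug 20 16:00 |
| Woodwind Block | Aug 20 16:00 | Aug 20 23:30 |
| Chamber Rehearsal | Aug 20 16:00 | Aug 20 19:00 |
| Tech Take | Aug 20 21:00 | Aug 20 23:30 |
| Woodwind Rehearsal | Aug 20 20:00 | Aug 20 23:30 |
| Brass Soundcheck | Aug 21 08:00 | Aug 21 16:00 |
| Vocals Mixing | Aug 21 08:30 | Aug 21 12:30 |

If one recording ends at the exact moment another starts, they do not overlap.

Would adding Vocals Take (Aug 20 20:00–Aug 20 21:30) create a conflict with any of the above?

Strings Overdub: ends Aug 20 16:00 at or before Vocals Take starts Aug 20 20:00 → clear.
Woodwind Block: starts Aug 20 16:00 before Vocals Take ends Aug 20 21:30, and ends Aug 20 23:30 after Vocals Take starts Aug 20 20:00 → overlap.
Chamber Rehearsal: ends Aug 20 19:00 at or before Vocals Take starts Aug 20 20:00 → clear.
Woodwind Rehearsal: starts Aug 20 20:00 before Vocals Take ends Aug 20 21:30, and ends Aug 20 23:30 after Vocals Take starts Aug 20 20:00 → overlap.
Tech Take: starts Aug 20 21:00 before Vocals Take ends Aug 20 21:30, and ends Aug 20 23:30 after Vocals Take starts Aug 20 20:00 → overlap.
Brass Soundcheck: starts Aug 21 08:00 at or after Vocals Take ends Aug 20 21:30 → clear.
Vocals Mixing: starts Aug 21 08:30 at or after Vocals Take ends Aug 20 21:30 → clear.
Vocals Take overlaps Woodwind Block, Tech Take, Woodwind Rehearsal.

Yes — it overlaps Tech Take, Woodwind Block, Woodwind Rehearsal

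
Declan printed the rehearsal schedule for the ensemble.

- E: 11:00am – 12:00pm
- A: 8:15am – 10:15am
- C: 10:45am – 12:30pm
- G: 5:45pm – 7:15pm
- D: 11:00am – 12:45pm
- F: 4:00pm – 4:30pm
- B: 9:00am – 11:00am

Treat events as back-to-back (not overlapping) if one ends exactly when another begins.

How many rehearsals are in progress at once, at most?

3

Sweep the timeline, counting +1 at each start and −1 at each end (ends before starts at a tie):
8:15am start A → 1
9:00am start B → 2
10:15am end A → 1
10:45am start C → 2
11:00am end B → 1
11:00am start D → 2
11:00am start E → 3
12:00pm end E → 2
12:30pm end C → 1
12:45pm end D → 0
4:00pm start F → 1
4:30pm end F → 0
5:45pm start G → 1
7:15pm end G → 0
Peak is 3, at 11:00am (C, D, E).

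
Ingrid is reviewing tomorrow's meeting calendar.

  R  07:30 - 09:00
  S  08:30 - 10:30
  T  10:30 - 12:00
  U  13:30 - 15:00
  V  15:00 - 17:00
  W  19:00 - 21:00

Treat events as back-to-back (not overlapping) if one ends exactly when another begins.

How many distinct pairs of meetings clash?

Two intervals overlap when each starts before the other ends.
Sorted by start: R, S, T, U, V, W.
S starts before R ends → R and S overlap.
T starts after R ends; R is clear from here.
T starts exactly when S ends (back-to-back, no overlap); S is clear from here.
U starts after T ends; T is clear from here.
V starts exactly when U ends (back-to-back, no overlap); U is clear from here.
W starts after V ends.
Overlapping pairs: R & S — 1 in total.

1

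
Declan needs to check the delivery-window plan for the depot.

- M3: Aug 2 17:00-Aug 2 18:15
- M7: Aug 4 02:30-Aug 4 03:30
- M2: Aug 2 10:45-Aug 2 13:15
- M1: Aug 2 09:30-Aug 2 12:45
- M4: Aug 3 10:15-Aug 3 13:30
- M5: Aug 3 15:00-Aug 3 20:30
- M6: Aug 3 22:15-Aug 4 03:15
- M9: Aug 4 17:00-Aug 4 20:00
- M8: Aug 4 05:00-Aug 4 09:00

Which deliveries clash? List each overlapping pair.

M1 & M2, M6 & M7

Two intervals overlap when each starts before the other ends.
Sorted by start: M1, M2, M3, M4, M5, M6, M7, M8, M9.
M2 starts before M1 ends → M1 and M2 overlap.
M3 starts after M1 ends, so M1 has no further overlaps.
M3 starts after M2 ends, so M2 has no further overlaps.
M4 starts after M3 ends, so M3 has no further overlaps.
M5 starts after M4 ends, so M4 has no further overlaps.
M6 starts after M5 ends, so M5 has no further overlaps.
M7 starts before M6 ends → M6 and M7 overlap.
M8 starts after M6 ends, so M6 has no further overlaps.
M8 starts after M7 ends, so M7 has no further overlaps.
M9 starts after M8 ends.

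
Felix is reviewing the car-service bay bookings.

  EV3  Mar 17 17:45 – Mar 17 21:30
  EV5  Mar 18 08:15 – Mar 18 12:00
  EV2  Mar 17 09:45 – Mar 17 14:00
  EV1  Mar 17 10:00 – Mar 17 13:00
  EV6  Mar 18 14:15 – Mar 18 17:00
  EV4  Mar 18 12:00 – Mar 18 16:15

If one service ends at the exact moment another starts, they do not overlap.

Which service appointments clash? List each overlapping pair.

Two intervals overlap when each starts before the other ends.
Sorted by start: EV2, EV1, EV3, EV5, EV4, EV6.
EV1 starts before EV2 ends → EV2 and EV1 overlap.
EV3 starts after EV2 ends, so nothing later overlaps EV2 either.
EV3 starts after EV1 ends, so nothing later overlaps EV1 either.
EV5 starts after EV3 ends, so nothing later overlaps EV3 either.
EV4 starts exactly when EV5 ends (back-to-back, no overlap), so nothing later overlaps EV5 either.
EV6 starts before EV4 ends → EV4 and EV6 overlap.

EV1 & EV2, EV4 & EV6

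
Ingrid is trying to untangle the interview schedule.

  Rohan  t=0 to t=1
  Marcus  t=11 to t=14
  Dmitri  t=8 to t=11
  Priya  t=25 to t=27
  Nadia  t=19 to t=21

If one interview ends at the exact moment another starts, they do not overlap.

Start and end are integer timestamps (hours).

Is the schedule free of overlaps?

Sorted by start: Rohan, Dmitri, Marcus, Nadia, Priya.
Dmitri starts after Rohan ends — done with Rohan.
Marcus starts exactly when Dmitri ends (back-to-back, no overlap) — done with Dmitri.
Nadia starts after Marcus ends — done with Marcus.
Priya starts after Nadia ends.
Every pair is clear; the schedule has no overlaps.

Yes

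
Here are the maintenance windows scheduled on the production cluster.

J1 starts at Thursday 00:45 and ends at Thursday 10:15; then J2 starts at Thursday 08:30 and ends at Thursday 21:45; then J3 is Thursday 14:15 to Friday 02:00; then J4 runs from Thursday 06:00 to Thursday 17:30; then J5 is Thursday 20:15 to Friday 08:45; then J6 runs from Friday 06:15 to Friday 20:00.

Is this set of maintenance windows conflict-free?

No

Sorted by start: J1, J4, J2, J3, J5, J6.
J4 starts before J1 ends → J1 and J4 overlap.
That's a conflict, so the schedule is not conflict-free.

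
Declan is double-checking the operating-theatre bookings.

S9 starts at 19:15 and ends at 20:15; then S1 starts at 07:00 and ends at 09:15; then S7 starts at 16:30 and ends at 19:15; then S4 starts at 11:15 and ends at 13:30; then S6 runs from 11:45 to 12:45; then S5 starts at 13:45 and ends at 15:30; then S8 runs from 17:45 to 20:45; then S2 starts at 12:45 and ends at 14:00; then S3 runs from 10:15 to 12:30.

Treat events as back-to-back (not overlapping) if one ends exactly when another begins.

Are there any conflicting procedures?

Yes

Sorted by start: S1, S3, S4, S6, S2, S5, S7, S8, S9.
S3 starts after S1 ends; S1 is clear from here.
S4 starts before S3 ends → S3 and S4 overlap.
That's a conflict, so the schedule is not conflict-free.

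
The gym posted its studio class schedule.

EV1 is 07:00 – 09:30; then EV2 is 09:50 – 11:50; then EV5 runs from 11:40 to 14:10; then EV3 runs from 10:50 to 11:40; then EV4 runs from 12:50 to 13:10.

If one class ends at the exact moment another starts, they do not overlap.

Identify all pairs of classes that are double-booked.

EV2 & EV3, EV2 & EV5, EV4 & EV5

Check each pair: they overlap iff neither finishes before the other starts.
Sorted by start: EV1, EV2, EV3, EV5, EV4.
EV2 starts after EV1 ends, so EV1 has no further overlaps.
EV3 starts before EV2 ends → EV2 and EV3 overlap.
EV5 starts before EV2 ends → EV2 and EV5 overlap.
EV4 starts after EV2 ends.
EV5 starts exactly when EV3 ends (back-to-back, no overlap), so EV3 has no further overlaps.
EV4 starts before EV5 ends → EV5 and EV4 overlap.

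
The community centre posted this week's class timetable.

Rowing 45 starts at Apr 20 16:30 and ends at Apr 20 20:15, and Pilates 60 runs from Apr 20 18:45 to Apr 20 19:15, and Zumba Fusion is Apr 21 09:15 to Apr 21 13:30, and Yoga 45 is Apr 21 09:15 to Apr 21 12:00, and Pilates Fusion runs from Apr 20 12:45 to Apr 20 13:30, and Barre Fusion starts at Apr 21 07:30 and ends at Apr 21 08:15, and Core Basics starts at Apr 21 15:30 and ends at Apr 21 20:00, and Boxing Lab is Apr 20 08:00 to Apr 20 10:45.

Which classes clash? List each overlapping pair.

Sorted by start: Boxing Lab, Pilates Fusion, Rowing 45, Pilates 60, Barre Fusion, Yoga 45, Zumba Fusion, Core Basics.
Pilates Fusion starts after Boxing Lab ends; Boxing Lab is clear from here.
Rowing 45 starts after Pilates Fusion ends; Pilates Fusion is clear from here.
Pilates 60 starts before Rowing 45 ends → Rowing 45 and Pilates 60 overlap.
Barre Fusion starts after Rowing 45 ends; Rowing 45 is clear from here.
Barre Fusion starts after Pilates 60 ends; Pilates 60 is clear from here.
Yoga 45 starts after Barre Fusion ends; Barre Fusion is clear from here.
Zumba Fusion starts before Yoga 45 ends → Yoga 45 and Zumba Fusion overlap.
Core Basics starts after Yoga 45 ends.
Core Basics starts after Zumba Fusion ends.

Pilates 60 & Rowing 45, Yoga 45 & Zumba Fusion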